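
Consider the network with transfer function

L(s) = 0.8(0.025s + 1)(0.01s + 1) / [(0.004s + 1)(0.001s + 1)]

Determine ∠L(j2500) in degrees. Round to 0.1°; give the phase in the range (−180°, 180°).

At ω = 2500 rad/s:
zero (1 + j2500·0.025) = 1 + j62.5 → |·| ≈ 62.508, ∠ ≈ 89.08°
zero (1 + j2500·0.01) = 1 + j25 → |·| ≈ 25.02, ∠ ≈ 87.71°
pole (1 + j2500·0.004) = 1 + j10 → |·| ≈ 10.05, ∠ ≈ 84.29°
pole (1 + j2500·0.001) = 1 + j2.5 → |·| ≈ 2.6926, ∠ ≈ 68.20°
∠L = (89.08° + 87.71°) − (84.29° + 68.20°) = 24.30°

24.3°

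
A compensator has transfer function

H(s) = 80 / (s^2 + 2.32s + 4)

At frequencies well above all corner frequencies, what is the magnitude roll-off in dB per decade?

-40 dB/decade

Each pole contributes −20 dB/decade at high frequency; each zero contributes +20 dB/decade.
Net: 0 zero(s) − 2 pole(s) → -40 dB/decade.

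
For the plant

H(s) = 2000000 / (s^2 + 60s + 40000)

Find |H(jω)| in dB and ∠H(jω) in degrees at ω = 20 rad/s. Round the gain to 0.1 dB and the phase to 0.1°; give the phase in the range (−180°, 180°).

At s = jω = j20:
quadratic: (j20)² + 60·j20 + 40000 = 39600 + j1200 → |·| ≈ 39618, ∠ ≈ 1.74°
|H| = 2000000 / 39618 ≈ 50.482
Gain = 20 log₁₀(50.482) ≈ 34.06 dB
∠H = 0.00° − 1.74° = -1.74°

34.1 dB, -1.7°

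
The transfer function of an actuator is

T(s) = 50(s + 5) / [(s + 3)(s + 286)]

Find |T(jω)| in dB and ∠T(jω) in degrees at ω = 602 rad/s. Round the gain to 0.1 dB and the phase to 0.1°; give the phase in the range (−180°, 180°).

-22.5 dB, -64.8°

At s = jω = j602:
zero (s+5): 5 + j602 → |·| = √(5²+602²) = √362429 ≈ 602.02, ∠ = arctan(602/5) ≈ 89.52°
pole (s+3): 3 + j602 → |·| = √(3²+602²) = √362413 ≈ 602.01, ∠ = arctan(602/3) ≈ 89.71°
pole (s+286): 286 + j602 → |·| = √(286²+602²) = √444200 ≈ 666.48, ∠ = arctan(602/286) ≈ 64.59°
|T| = 50 · 602.02 / 4.0123e+05 ≈ 0.075022
Gain = 20 log₁₀(0.075022) ≈ -22.50 dB
∠T = 89.52° − 154.30° = -64.78°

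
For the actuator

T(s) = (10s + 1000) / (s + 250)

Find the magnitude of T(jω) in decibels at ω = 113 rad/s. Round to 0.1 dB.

Substitute s = j113:
Numerator: 10(j113) + 1000 = 1000 + j1130
Denominator: (j113) + 250 = 250 + j113
|N| = √(1000² + 1130²) ≈ 1508.9, ∠N ≈ 48.49°
|D| = √(250² + 113²) ≈ 274.35, ∠D ≈ 24.32°
|T| = 1508.9 / 274.35 ≈ 5.4999
Gain = 20 log₁₀(5.4999) ≈ 14.81 dB

14.8 dB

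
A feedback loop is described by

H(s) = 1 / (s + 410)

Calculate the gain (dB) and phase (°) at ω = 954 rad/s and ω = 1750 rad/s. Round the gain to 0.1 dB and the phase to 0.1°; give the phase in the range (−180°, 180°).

ω = 954: -60.3 dB, -66.7°; ω = 1750: -65.1 dB, -76.8°

At s = jω = j954:
pole (s+410): 410 + j954 → |·| = √(410²+954²) = √1078216 ≈ 1038.4, ∠ = arctan(954/410) ≈ 66.74°
|H| = 1 / 1038.4 ≈ 0.00096302
Gain = 20 log₁₀(0.00096302) ≈ -60.33 dB
∠H = 0.00° − 66.74° = -66.74°

At s = jω = j1750:
pole (s+410): 410 + j1750 → |·| = √(410²+1750²) = √3230600 ≈ 1797.4, ∠ = arctan(1750/410) ≈ 76.81°
|H| = 1 / 1797.4 ≈ 0.00055636
Gain = 20 log₁₀(0.00055636) ≈ -65.09 dB
∠H = 0.00° − 76.81° = -76.81°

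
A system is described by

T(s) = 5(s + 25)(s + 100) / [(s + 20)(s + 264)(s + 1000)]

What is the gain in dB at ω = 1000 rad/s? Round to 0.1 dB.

-49.3 dB

At s = jω = j1000:
zero (s+25): 25 + j1000 → |·| = √(25²+1000²) = √1000625 ≈ 1000.3, ∠ = arctan(1000/25) ≈ 88.57°
zero (s+100): 100 + j1000 → |·| = √(100²+1000²) = √1010000 ≈ 1005, ∠ = arctan(1000/100) ≈ 84.29°
pole (s+20): 20 + j1000 → |·| = √(20²+1000²) = √1000400 ≈ 1000.2, ∠ = arctan(1000/20) ≈ 88.85°
pole (s+264): 264 + j1000 → |·| = √(264²+1000²) = √1069696 ≈ 1034.3, ∠ = arctan(1000/264) ≈ 75.21°
pole (s+1000): 1000 + j1000 → |·| = √(1000²+1000²) = √2000000 ≈ 1414.2, ∠ = arctan(1000/1000) ≈ 45.00°
|T| = 5 · 1.0053e+06 / 1.463e+09 ≈ 0.0034357
Gain = 20 log₁₀(0.0034357) ≈ -49.28 dB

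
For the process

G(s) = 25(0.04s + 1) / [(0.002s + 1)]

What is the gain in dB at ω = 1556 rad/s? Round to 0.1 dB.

53.6 dB

At ω = 1556 rad/s:
zero (1 + j1556·0.04) = 1 + j62.24 → |·| ≈ 62.248, ∠ ≈ 89.08°
pole (1 + j1556·0.002) = 1 + j3.112 → |·| ≈ 3.2687, ∠ ≈ 72.19°
|G| = 25 · 62.248 / (3.2687) ≈ 476.09
Gain = 20 log₁₀(476.09) ≈ 53.55 dB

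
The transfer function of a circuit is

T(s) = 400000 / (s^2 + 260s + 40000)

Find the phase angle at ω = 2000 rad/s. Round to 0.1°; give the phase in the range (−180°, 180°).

-172.5°

At s = jω = j2000:
quadratic: (j2000)² + 260·j2000 + 40000 = -3960000 + j520000 → |·| ≈ 3.994e+06, ∠ ≈ 172.52°
∠T = 0.00° − 172.52° = -172.52°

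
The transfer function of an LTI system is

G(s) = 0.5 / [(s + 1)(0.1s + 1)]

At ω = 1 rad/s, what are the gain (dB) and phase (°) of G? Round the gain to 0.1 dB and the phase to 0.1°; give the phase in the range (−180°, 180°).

At ω = 1 rad/s:
pole (1 + j1·1) = 1 + j1 → |·| ≈ 1.4142, ∠ ≈ 45.00°
pole (1 + j1·0.1) = 1 + j0.1 → |·| ≈ 1.005, ∠ ≈ 5.71°
|G| = 0.5 · 1 / (1.4142 · 1.005) ≈ 0.3518
Gain = 20 log₁₀(0.3518) ≈ -9.07 dB
∠G = (0°) − (45.00° + 5.71°) = -50.71°

-9.1 dB, -50.7°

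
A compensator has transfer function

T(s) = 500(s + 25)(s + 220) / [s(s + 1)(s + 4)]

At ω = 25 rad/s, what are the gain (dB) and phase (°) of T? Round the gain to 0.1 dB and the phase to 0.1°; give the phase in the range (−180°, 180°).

At s = jω = j25:
zero (s+25): 25 + j25 → |·| = √(25²+25²) = √1250 ≈ 35.355, ∠ = arctan(25/25) ≈ 45.00°
zero (s+220): 220 + j25 → |·| = √(220²+25²) = √49025 ≈ 221.42, ∠ = arctan(25/220) ≈ 6.48°
pole (s+1): 1 + j25 → |·| = √(1²+25²) = √626 ≈ 25.02, ∠ = arctan(25/1) ≈ 87.71°
pole (s+4): 4 + j25 → |·| = √(4²+25²) = √641 ≈ 25.318, ∠ = arctan(25/4) ≈ 80.91°
pole at origin: |s| = 25, ∠ = 90.00° (in denominator)
|T| = 500 · 7828.3 / 15836 ≈ 247.17
Gain = 20 log₁₀(247.17) ≈ 47.86 dB
∠T = 51.48° − 258.62° = -207.14° ≡ 152.86° (principal value)

47.9 dB, 152.9°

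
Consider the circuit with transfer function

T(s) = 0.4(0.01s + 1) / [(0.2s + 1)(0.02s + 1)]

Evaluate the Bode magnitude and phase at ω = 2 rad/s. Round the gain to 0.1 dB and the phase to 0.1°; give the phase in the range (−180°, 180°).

At ω = 2 rad/s:
zero (1 + j2·0.01) = 1 + j0.02 → |·| ≈ 1.0002, ∠ ≈ 1.15°
pole (1 + j2·0.2) = 1 + j0.4 → |·| ≈ 1.077, ∠ ≈ 21.80°
pole (1 + j2·0.02) = 1 + j0.04 → |·| ≈ 1.0008, ∠ ≈ 2.29°
|T| = 0.4 · 1.0002 / (1.077 · 1.0008) ≈ 0.37118
Gain = 20 log₁₀(0.37118) ≈ -8.61 dB
∠T = (1.15°) − (21.80° + 2.29°) = -22.94°

-8.6 dB, -22.9°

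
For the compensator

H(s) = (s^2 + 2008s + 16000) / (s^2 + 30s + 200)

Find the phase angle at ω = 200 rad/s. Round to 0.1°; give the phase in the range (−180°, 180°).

Substitute s = j200:
Numerator: (j200)^2 + 2008(j200) + 16000 = -24000 + j401600
Denominator: (j200)^2 + 30(j200) + 200 = -39800 + j6000
|N| = √(24000² + 401600²) ≈ 4.0232e+05, ∠N ≈ 93.42°
|D| = √(39800² + 6000²) ≈ 40250, ∠D ≈ 171.43°
∠H = 93.42° − 171.43° = -78.01°

-78.0°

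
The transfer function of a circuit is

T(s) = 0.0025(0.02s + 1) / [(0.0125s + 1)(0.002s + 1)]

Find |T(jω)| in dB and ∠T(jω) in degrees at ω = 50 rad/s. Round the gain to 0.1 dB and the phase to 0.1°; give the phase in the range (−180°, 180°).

-50.5 dB, 7.3°

At ω = 50 rad/s:
zero (1 + j50·0.02) = 1 + j1 → |·| ≈ 1.4142, ∠ ≈ 45.00°
pole (1 + j50·0.0125) = 1 + j0.625 → |·| ≈ 1.1792, ∠ ≈ 32.01°
pole (1 + j50·0.002) = 1 + j0.1 → |·| ≈ 1.005, ∠ ≈ 5.71°
|T| = 0.0025 · 1.4142 / (1.1792 · 1.005) ≈ 0.0029833
Gain = 20 log₁₀(0.0029833) ≈ -50.51 dB
∠T = (45.00°) − (32.01° + 5.71°) = 7.28°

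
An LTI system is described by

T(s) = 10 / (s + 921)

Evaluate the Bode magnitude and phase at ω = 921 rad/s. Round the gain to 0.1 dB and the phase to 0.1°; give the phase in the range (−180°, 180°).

Substitute s = j921:
Numerator: 10 = 10 + j0
Denominator: (j921) + 921 = 921 + j921
|N| = √(10² + 0²) ≈ 10, ∠N ≈ 0.00°
|D| = √(921² + 921²) ≈ 1302.5, ∠D ≈ 45.00°
|T| = 10 / 1302.5 ≈ 0.0076775
Gain = 20 log₁₀(0.0076775) ≈ -42.30 dB
∠T = 0.00° − 45.00° = -45.00°

-42.3 dB, -45.0°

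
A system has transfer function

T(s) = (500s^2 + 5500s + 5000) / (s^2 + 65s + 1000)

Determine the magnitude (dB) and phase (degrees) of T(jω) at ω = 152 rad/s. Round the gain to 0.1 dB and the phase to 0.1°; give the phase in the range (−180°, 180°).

53.6 dB, 19.9°

Substitute s = j152:
Numerator: 500(j152)^2 + 5500(j152) + 5000 = -11547000 + j836000
Denominator: (j152)^2 + 65(j152) + 1000 = -22104 + j9880
|N| = √(11547000² + 836000²) ≈ 1.1577e+07, ∠N ≈ 175.86°
|D| = √(22104² + 9880²) ≈ 24212, ∠D ≈ 155.92°
|T| = 1.1577e+07 / 24212 ≈ 478.15
Gain = 20 log₁₀(478.15) ≈ 53.59 dB
∠T = 175.86° − 155.92° = 19.94°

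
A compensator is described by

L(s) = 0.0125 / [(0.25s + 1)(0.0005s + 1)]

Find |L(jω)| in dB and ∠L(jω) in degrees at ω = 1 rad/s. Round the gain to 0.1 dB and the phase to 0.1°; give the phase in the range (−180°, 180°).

At ω = 1 rad/s:
pole (1 + j1·0.25) = 1 + j0.25 → |·| ≈ 1.0308, ∠ ≈ 14.04°
pole (1 + j1·0.0005) = 1 + j0.0005 → |·| ≈ 1, ∠ ≈ 0.03°
|L| = 0.0125 · 1 / (1.0308 · 1) ≈ 0.012127
Gain = 20 log₁₀(0.012127) ≈ -38.32 dB
∠L = (0°) − (14.04° + 0.03°) = -14.07°

-38.3 dB, -14.1°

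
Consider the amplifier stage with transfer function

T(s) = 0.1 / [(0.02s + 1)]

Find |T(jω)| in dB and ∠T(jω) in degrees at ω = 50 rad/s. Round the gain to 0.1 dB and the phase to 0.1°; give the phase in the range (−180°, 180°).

At ω = 50 rad/s:
pole (1 + j50·0.02) = 1 + j1 → |·| ≈ 1.4142, ∠ ≈ 45.00°
|T| = 0.1 · 1 / (1.4142) ≈ 0.070711
Gain = 20 log₁₀(0.070711) ≈ -23.01 dB
∠T = (0°) − (45.00°) = -45.00°

-23.0 dB, -45.0°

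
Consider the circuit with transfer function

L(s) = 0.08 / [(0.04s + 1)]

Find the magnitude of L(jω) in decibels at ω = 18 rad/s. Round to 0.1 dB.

At ω = 18 rad/s:
pole (1 + j18·0.04) = 1 + j0.72 → |·| ≈ 1.2322, ∠ ≈ 35.75°
|L| = 0.08 · 1 / (1.2322) ≈ 0.064925
Gain = 20 log₁₀(0.064925) ≈ -23.75 dB

-23.8 dB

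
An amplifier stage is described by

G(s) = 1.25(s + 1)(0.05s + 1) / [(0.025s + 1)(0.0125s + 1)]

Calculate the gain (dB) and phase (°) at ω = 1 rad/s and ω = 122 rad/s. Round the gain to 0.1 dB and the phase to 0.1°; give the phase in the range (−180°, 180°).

ω = 1: 5.0 dB, 45.7°; ω = 122: 44.1 dB, 41.6°

At ω = 1 rad/s:
zero (1 + j1·1) = 1 + j1 → |·| ≈ 1.4142, ∠ ≈ 45.00°
zero (1 + j1·0.05) = 1 + j0.05 → |·| ≈ 1.0012, ∠ ≈ 2.86°
pole (1 + j1·0.025) = 1 + j0.025 → |·| ≈ 1.0003, ∠ ≈ 1.43°
pole (1 + j1·0.0125) = 1 + j0.0125 → |·| ≈ 1.0001, ∠ ≈ 0.72°
|G| = 1.25 · 1.4142 · 1.0012 / (1.0003 · 1.0001) ≈ 1.7692
Gain = 20 log₁₀(1.7692) ≈ 4.96 dB
∠G = (45.00° + 2.86°) − (1.43° + 0.72°) = 45.71°

At ω = 122 rad/s:
zero (1 + j122·1) = 1 + j122 → |·| ≈ 122, ∠ ≈ 89.53°
zero (1 + j122·0.05) = 1 + j6.1 → |·| ≈ 6.1814, ∠ ≈ 80.69°
pole (1 + j122·0.025) = 1 + j3.05 → |·| ≈ 3.2098, ∠ ≈ 71.85°
pole (1 + j122·0.0125) = 1 + j1.525 → |·| ≈ 1.8236, ∠ ≈ 56.75°
|G| = 1.25 · 122 · 6.1814 / (3.2098 · 1.8236) ≈ 161.05
Gain = 20 log₁₀(161.05) ≈ 44.14 dB
∠G = (89.53° + 80.69°) − (71.85° + 56.75°) = 41.62°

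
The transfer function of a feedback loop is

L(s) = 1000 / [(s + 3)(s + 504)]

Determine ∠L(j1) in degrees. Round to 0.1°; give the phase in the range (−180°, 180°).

-18.5°

At s = jω = j1:
pole (s+3): 3 + j1 → |·| = √(3²+1²) = √10 ≈ 3.1623, ∠ = arctan(1/3) ≈ 18.43°
pole (s+504): 504 + j1 → |·| = √(504²+1²) = √254017 ≈ 504, ∠ = arctan(1/504) ≈ 0.11°
∠L = 0.00° − 18.54° = -18.54°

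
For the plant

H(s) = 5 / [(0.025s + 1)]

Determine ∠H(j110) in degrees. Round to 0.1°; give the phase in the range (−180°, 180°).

At ω = 110 rad/s:
pole (1 + j110·0.025) = 1 + j2.75 → |·| ≈ 2.9262, ∠ ≈ 70.02°
∠H = (0°) − (70.02°) = -70.02°

-70.0°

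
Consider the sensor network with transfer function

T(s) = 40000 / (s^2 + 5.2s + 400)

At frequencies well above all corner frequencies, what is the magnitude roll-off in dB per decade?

-40 dB/decade

Each pole contributes −20 dB/decade at high frequency; each zero contributes +20 dB/decade.
Net: 0 zero(s) − 2 pole(s) → -40 dB/decade.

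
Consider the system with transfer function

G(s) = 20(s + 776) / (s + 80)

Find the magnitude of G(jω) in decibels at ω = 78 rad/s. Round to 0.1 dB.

At s = jω = j78:
zero (s+776): 776 + j78 → |·| = √(776²+78²) = √608260 ≈ 779.91, ∠ = arctan(78/776) ≈ 5.74°
pole (s+80): 80 + j78 → |·| = √(80²+78²) = √12484 ≈ 111.73, ∠ = arctan(78/80) ≈ 44.27°
|G| = 20 · 779.91 / 111.73 ≈ 139.61
Gain = 20 log₁₀(139.61) ≈ 42.90 dB

42.9 dB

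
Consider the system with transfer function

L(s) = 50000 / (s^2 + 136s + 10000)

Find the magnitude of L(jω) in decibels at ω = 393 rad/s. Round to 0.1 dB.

At s = jω = j393:
quadratic: (j393)² + 136·j393 + 10000 = -144449 + j53448 → |·| ≈ 1.5402e+05, ∠ ≈ 159.69°
|L| = 50000 / 1.5402e+05 ≈ 0.32463
Gain = 20 log₁₀(0.32463) ≈ -9.77 dB

-9.8 dB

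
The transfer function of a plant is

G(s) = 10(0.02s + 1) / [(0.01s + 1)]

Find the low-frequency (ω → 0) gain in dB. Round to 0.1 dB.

20.0 dB

G(0) = 10 · 1 / 1 = 10
20 log₁₀(10) ≈ 20.00 dB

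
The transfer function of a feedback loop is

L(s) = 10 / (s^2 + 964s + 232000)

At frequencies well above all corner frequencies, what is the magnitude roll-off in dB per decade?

-40 dB/decade

Each pole contributes −20 dB/decade at high frequency; each zero contributes +20 dB/decade.
Net: 0 zero(s) − 2 pole(s) → -40 dB/decade.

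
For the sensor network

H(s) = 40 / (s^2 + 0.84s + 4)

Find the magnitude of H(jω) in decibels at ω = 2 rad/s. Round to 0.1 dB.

At s = jω = j2:
quadratic: (j2)² + 0.84·j2 + 4 = 0 + j1.68 → |·| ≈ 1.68, ∠ ≈ 90.00°
|H| = 40 / 1.68 ≈ 23.81
Gain = 20 log₁₀(23.81) ≈ 27.54 dB

27.5 dB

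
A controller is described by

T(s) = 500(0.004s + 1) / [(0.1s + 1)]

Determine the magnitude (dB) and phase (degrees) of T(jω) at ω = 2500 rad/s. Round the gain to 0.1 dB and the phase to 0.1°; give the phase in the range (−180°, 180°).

26.1 dB, -5.5°

At ω = 2500 rad/s:
zero (1 + j2500·0.004) = 1 + j10 → |·| ≈ 10.05, ∠ ≈ 84.29°
pole (1 + j2500·0.1) = 1 + j250 → |·| ≈ 250, ∠ ≈ 89.77°
|T| = 500 · 10.05 / (250) ≈ 20.1
Gain = 20 log₁₀(20.1) ≈ 26.06 dB
∠T = (84.29°) − (89.77°) = -5.48°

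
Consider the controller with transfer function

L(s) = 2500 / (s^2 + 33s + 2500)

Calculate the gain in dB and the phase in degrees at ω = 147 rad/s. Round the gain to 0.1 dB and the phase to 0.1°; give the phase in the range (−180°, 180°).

-17.9 dB, -165.8°

At s = jω = j147:
quadratic: (j147)² + 33·j147 + 2500 = -19109 + j4851 → |·| ≈ 19715, ∠ ≈ 165.76°
|L| = 2500 / 19715 ≈ 0.12681
Gain = 20 log₁₀(0.12681) ≈ -17.94 dB
∠L = 0.00° − 165.76° = -165.76°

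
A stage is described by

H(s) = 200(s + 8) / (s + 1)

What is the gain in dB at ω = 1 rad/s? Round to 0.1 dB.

61.1 dB

At s = jω = j1:
zero (s+8): 8 + j1 → |·| = √(8²+1²) = √65 ≈ 8.0623, ∠ = arctan(1/8) ≈ 7.13°
pole (s+1): 1 + j1 → |·| = √(1²+1²) = √2 ≈ 1.4142, ∠ = arctan(1/1) ≈ 45.00°
|H| = 200 · 8.0623 / 1.4142 ≈ 1140.2
Gain = 20 log₁₀(1140.2) ≈ 61.14 dB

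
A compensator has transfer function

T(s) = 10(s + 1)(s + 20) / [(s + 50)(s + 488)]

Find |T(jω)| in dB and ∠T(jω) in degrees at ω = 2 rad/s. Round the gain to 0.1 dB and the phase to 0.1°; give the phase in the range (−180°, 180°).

-34.7 dB, 66.6°

At s = jω = j2:
zero (s+1): 1 + j2 → |·| = √(1²+2²) = √5 ≈ 2.2361, ∠ = arctan(2/1) ≈ 63.43°
zero (s+20): 20 + j2 → |·| = √(20²+2²) = √404 ≈ 20.1, ∠ = arctan(2/20) ≈ 5.71°
pole (s+50): 50 + j2 → |·| = √(50²+2²) = √2504 ≈ 50.04, ∠ = arctan(2/50) ≈ 2.29°
pole (s+488): 488 + j2 → |·| = √(488²+2²) = √238148 ≈ 488, ∠ = arctan(2/488) ≈ 0.23°
|T| = 10 · 44.946 / 24420 ≈ 0.018405
Gain = 20 log₁₀(0.018405) ≈ -34.70 dB
∠T = 69.14° − 2.52° = 66.62°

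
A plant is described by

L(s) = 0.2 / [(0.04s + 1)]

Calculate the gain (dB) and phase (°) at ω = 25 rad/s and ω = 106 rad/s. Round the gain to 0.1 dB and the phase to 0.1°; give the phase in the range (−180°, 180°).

At ω = 25 rad/s:
pole (1 + j25·0.04) = 1 + j1 → |·| ≈ 1.4142, ∠ ≈ 45.00°
|L| = 0.2 · 1 / (1.4142) ≈ 0.14142
Gain = 20 log₁₀(0.14142) ≈ -16.99 dB
∠L = (0°) − (45.00°) = -45.00°

At ω = 106 rad/s:
pole (1 + j106·0.04) = 1 + j4.24 → |·| ≈ 4.3563, ∠ ≈ 76.73°
|L| = 0.2 · 1 / (4.3563) ≈ 0.045911
Gain = 20 log₁₀(0.045911) ≈ -26.76 dB
∠L = (0°) − (76.73°) = -76.73°

ω = 25: -17.0 dB, -45.0°; ω = 106: -26.8 dB, -76.7°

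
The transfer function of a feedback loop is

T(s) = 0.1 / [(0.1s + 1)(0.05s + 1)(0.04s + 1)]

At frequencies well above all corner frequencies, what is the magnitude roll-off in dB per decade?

Each pole contributes −20 dB/decade at high frequency; each zero contributes +20 dB/decade.
Net: 0 zero(s) − 3 pole(s) → -60 dB/decade.

-60 dB/decade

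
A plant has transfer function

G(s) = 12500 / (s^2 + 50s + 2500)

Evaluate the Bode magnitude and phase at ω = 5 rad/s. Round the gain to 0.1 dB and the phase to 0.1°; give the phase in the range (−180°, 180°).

At s = jω = j5:
quadratic: (j5)² + 50·j5 + 2500 = 2475 + j250 → |·| ≈ 2487.6, ∠ ≈ 5.77°
|G| = 12500 / 2487.6 ≈ 5.0249
Gain = 20 log₁₀(5.0249) ≈ 14.02 dB
∠G = 0.00° − 5.77° = -5.77°

14.0 dB, -5.8°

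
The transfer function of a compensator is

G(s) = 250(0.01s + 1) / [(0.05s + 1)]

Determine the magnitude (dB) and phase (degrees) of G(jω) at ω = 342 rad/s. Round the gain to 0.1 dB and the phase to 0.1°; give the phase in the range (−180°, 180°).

34.3 dB, -13.0°

At ω = 342 rad/s:
zero (1 + j342·0.01) = 1 + j3.42 → |·| ≈ 3.5632, ∠ ≈ 73.70°
pole (1 + j342·0.05) = 1 + j17.1 → |·| ≈ 17.129, ∠ ≈ 86.65°
|G| = 250 · 3.5632 / (17.129) ≈ 52.005
Gain = 20 log₁₀(52.005) ≈ 34.32 dB
∠G = (73.70°) − (86.65°) = -12.95°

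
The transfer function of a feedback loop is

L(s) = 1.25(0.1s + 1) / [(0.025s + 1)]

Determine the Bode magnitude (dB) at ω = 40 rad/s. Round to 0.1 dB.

At ω = 40 rad/s:
zero (1 + j40·0.1) = 1 + j4 → |·| ≈ 4.1231, ∠ ≈ 75.96°
pole (1 + j40·0.025) = 1 + j1 → |·| ≈ 1.4142, ∠ ≈ 45.00°
|L| = 1.25 · 4.1231 / (1.4142) ≈ 3.6444
Gain = 20 log₁₀(3.6444) ≈ 11.23 dB

11.2 dB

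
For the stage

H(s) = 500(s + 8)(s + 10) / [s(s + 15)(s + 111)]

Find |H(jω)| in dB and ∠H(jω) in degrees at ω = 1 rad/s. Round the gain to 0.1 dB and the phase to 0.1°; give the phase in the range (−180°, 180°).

27.7 dB, -81.5°

At s = jω = j1:
zero (s+8): 8 + j1 → |·| = √(8²+1²) = √65 ≈ 8.0623, ∠ = arctan(1/8) ≈ 7.13°
zero (s+10): 10 + j1 → |·| = √(10²+1²) = √101 ≈ 10.05, ∠ = arctan(1/10) ≈ 5.71°
pole (s+15): 15 + j1 → |·| = √(15²+1²) = √226 ≈ 15.033, ∠ = arctan(1/15) ≈ 3.81°
pole (s+111): 111 + j1 → |·| = √(111²+1²) = √12322 ≈ 111, ∠ = arctan(1/111) ≈ 0.52°
pole at origin: |s| = 1, ∠ = 90.00° (in denominator)
|H| = 500 · 81.026 / 1668.7 ≈ 24.278
Gain = 20 log₁₀(24.278) ≈ 27.70 dB
∠H = 12.84° − 94.33° = -81.49°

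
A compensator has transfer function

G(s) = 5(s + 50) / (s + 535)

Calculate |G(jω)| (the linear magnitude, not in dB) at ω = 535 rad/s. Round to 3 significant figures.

At s = jω = j535:
zero (s+50): 50 + j535 → |·| = √(50²+535²) = √288725 ≈ 537.33, ∠ = arctan(535/50) ≈ 84.66°
pole (s+535): 535 + j535 → |·| = √(535²+535²) = √572450 ≈ 756.6, ∠ = arctan(535/535) ≈ 45.00°
|G| = 5 · 537.33 / 756.6 ≈ 3.551

3.55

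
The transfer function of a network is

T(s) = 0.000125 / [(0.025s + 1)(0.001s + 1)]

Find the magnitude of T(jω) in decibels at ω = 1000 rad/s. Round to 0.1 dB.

-109.0 dB

At ω = 1000 rad/s:
pole (1 + j1000·0.025) = 1 + j25 → |·| ≈ 25.02, ∠ ≈ 87.71°
pole (1 + j1000·0.001) = 1 + j1 → |·| ≈ 1.4142, ∠ ≈ 45.00°
|T| = 0.000125 · 1 / (25.02 · 1.4142) ≈ 3.5327e-06
Gain = 20 log₁₀(3.5327e-06) ≈ -109.04 dB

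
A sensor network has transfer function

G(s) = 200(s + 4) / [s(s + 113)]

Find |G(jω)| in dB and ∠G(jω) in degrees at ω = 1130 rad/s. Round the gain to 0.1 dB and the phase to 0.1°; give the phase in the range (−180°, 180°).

At s = jω = j1130:
zero (s+4): 4 + j1130 → |·| = √(4²+1130²) = √1276916 ≈ 1130, ∠ = arctan(1130/4) ≈ 89.80°
pole (s+113): 113 + j1130 → |·| = √(113²+1130²) = √1289669 ≈ 1135.6, ∠ = arctan(1130/113) ≈ 84.29°
pole at origin: |s| = 1130, ∠ = 90.00° (in denominator)
|G| = 200 · 1130 / 1.2832e+06 ≈ 0.17612
Gain = 20 log₁₀(0.17612) ≈ -15.08 dB
∠G = 89.80° − 174.29° = -84.49°

-15.1 dB, -84.5°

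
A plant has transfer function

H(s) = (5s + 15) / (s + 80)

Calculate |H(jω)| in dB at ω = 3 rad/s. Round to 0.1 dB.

Substitute s = j3:
Numerator: 5(j3) + 15 = 15 + j15
Denominator: (j3) + 80 = 80 + j3
|N| = √(15² + 15²) ≈ 21.213, ∠N ≈ 45.00°
|D| = √(80² + 3²) ≈ 80.056, ∠D ≈ 2.15°
|H| = 21.213 / 80.056 ≈ 0.26498
Gain = 20 log₁₀(0.26498) ≈ -11.54 dB

-11.5 dB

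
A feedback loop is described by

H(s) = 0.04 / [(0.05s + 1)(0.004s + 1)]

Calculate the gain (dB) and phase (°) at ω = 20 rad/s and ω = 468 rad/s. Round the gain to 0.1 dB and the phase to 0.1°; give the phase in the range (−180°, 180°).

ω = 20: -31.0 dB, -49.6°; ω = 468: -61.9 dB, -149.4°

At ω = 20 rad/s:
pole (1 + j20·0.05) = 1 + j1 → |·| ≈ 1.4142, ∠ ≈ 45.00°
pole (1 + j20·0.004) = 1 + j0.08 → |·| ≈ 1.0032, ∠ ≈ 4.57°
|H| = 0.04 · 1 / (1.4142 · 1.0032) ≈ 0.028194
Gain = 20 log₁₀(0.028194) ≈ -31.00 dB
∠H = (0°) − (45.00° + 4.57°) = -49.57°

At ω = 468 rad/s:
pole (1 + j468·0.05) = 1 + j23.4 → |·| ≈ 23.421, ∠ ≈ 87.55°
pole (1 + j468·0.004) = 1 + j1.872 → |·| ≈ 2.1224, ∠ ≈ 61.89°
|H| = 0.04 · 1 / (23.421 · 2.1224) ≈ 0.00080469
Gain = 20 log₁₀(0.00080469) ≈ -61.89 dB
∠H = (0°) − (87.55° + 61.89°) = -149.44°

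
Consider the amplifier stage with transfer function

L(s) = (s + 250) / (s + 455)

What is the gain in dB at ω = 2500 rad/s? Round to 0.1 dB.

-0.1 dB

At s = jω = j2500:
zero (s+250): 250 + j2500 → |·| = √(250²+2500²) = √6312500 ≈ 2512.5, ∠ = arctan(2500/250) ≈ 84.29°
pole (s+455): 455 + j2500 → |·| = √(455²+2500²) = √6457025 ≈ 2541.1, ∠ = arctan(2500/455) ≈ 79.69°
|L| = 1 · 2512.5 / 2541.1 ≈ 0.98875
Gain = 20 log₁₀(0.98875) ≈ -0.10 dB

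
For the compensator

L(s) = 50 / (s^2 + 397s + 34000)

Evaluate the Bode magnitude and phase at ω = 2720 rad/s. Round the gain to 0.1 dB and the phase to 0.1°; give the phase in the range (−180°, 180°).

Substitute s = j2720:
Numerator: 50 = 50 + j0
Denominator: (j2720)^2 + 397(j2720) + 34000 = -7364400 + j1079840
|N| = √(50² + 0²) ≈ 50, ∠N ≈ 0.00°
|D| = √(7364400² + 1079840²) ≈ 7.4431e+06, ∠D ≈ 171.66°
|L| = 50 / 7.4431e+06 ≈ 6.7176e-06
Gain = 20 log₁₀(6.7176e-06) ≈ -103.46 dB
∠L = 0.00° − 171.66° = -171.66°

-103.5 dB, -171.7°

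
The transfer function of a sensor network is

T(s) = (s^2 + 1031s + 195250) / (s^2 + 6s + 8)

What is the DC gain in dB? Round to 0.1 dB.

87.8 dB

T(0) = 195250 / 8 ≈ 24406
20 log₁₀(24406) ≈ 87.75 dB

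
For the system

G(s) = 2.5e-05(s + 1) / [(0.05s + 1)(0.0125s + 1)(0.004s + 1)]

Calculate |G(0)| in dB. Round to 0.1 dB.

G(0) = 2.5e-05 · 1 / 1 = 2.5e-05
20 log₁₀(2.5e-05) ≈ -92.04 dB

-92.0 dB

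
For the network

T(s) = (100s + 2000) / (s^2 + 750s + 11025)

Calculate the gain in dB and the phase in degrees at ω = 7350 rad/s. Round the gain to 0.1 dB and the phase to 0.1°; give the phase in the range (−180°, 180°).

-37.4 dB, -84.3°

Substitute s = j7350:
Numerator: 100(j7350) + 2000 = 2000 + j735000
Denominator: (j7350)^2 + 750(j7350) + 11025 = -54011475 + j5512500
|N| = √(2000² + 735000²) ≈ 7.35e+05, ∠N ≈ 89.84°
|D| = √(54011475² + 5512500²) ≈ 5.4292e+07, ∠D ≈ 174.17°
|T| = 7.35e+05 / 5.4292e+07 ≈ 0.013538
Gain = 20 log₁₀(0.013538) ≈ -37.37 dB
∠T = 89.84° − 174.17° = -84.33°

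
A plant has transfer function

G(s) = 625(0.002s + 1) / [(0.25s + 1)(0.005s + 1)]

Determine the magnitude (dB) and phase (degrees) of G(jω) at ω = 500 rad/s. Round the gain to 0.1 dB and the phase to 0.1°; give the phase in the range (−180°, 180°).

At ω = 500 rad/s:
zero (1 + j500·0.002) = 1 + j1 → |·| ≈ 1.4142, ∠ ≈ 45.00°
pole (1 + j500·0.25) = 1 + j125 → |·| ≈ 125, ∠ ≈ 89.54°
pole (1 + j500·0.005) = 1 + j2.5 → |·| ≈ 2.6926, ∠ ≈ 68.20°
|G| = 625 · 1.4142 / (125 · 2.6926) ≈ 2.6261
Gain = 20 log₁₀(2.6261) ≈ 8.39 dB
∠G = (45.00°) − (89.54° + 68.20°) = -112.74°

8.4 dB, -112.7°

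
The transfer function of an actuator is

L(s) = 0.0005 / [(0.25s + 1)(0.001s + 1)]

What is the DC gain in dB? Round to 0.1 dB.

L(0) = 0.0005 · 1 / 1 = 0.0005
20 log₁₀(0.0005) ≈ -66.02 dB

-66.0 dB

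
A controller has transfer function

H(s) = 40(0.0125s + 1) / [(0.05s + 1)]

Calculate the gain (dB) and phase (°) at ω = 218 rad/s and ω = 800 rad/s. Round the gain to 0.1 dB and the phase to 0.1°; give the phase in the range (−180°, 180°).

At ω = 218 rad/s:
zero (1 + j218·0.0125) = 1 + j2.725 → |·| ≈ 2.9027, ∠ ≈ 69.85°
pole (1 + j218·0.05) = 1 + j10.9 → |·| ≈ 10.946, ∠ ≈ 84.76°
|H| = 40 · 2.9027 / (10.946) ≈ 10.607
Gain = 20 log₁₀(10.607) ≈ 20.51 dB
∠H = (69.85°) − (84.76°) = -14.91°

At ω = 800 rad/s:
zero (1 + j800·0.0125) = 1 + j10 → |·| ≈ 10.05, ∠ ≈ 84.29°
pole (1 + j800·0.05) = 1 + j40 → |·| ≈ 40.012, ∠ ≈ 88.57°
|H| = 40 · 10.05 / (40.012) ≈ 10.047
Gain = 20 log₁₀(10.047) ≈ 20.04 dB
∠H = (84.29°) − (88.57°) = -4.28°

ω = 218: 20.5 dB, -14.9°; ω = 800: 20.0 dB, -4.3°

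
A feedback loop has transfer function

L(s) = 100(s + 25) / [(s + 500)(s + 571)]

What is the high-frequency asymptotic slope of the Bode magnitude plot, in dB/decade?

Each pole contributes −20 dB/decade at high frequency; each zero contributes +20 dB/decade.
Net: 1 zero(s) − 2 pole(s) → -20 dB/decade.

-20 dB/decade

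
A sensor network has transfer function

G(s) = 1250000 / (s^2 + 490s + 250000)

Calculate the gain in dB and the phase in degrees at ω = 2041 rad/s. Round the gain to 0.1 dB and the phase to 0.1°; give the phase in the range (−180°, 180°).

At s = jω = j2041:
quadratic: (j2041)² + 490·j2041 + 250000 = -3915681 + j1000090 → |·| ≈ 4.0414e+06, ∠ ≈ 165.67°
|G| = 1250000 / 4.0414e+06 ≈ 0.3093
Gain = 20 log₁₀(0.3093) ≈ -10.19 dB
∠G = 0.00° − 165.67° = -165.67°

-10.2 dB, -165.7°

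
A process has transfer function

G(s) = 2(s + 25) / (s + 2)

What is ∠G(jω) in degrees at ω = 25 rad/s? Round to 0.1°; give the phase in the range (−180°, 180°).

-40.4°

At s = jω = j25:
zero (s+25): 25 + j25 → |·| = √(25²+25²) = √1250 ≈ 35.355, ∠ = arctan(25/25) ≈ 45.00°
pole (s+2): 2 + j25 → |·| = √(2²+25²) = √629 ≈ 25.08, ∠ = arctan(25/2) ≈ 85.43°
∠G = 45.00° − 85.43° = -40.43°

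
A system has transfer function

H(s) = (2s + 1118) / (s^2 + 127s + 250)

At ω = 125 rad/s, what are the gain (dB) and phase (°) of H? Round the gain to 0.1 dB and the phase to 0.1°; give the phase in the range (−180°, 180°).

-25.7 dB, -121.5°

Substitute s = j125:
Numerator: 2(j125) + 1118 = 1118 + j250
Denominator: (j125)^2 + 127(j125) + 250 = -15375 + j15875
|N| = √(1118² + 250²) ≈ 1145.6, ∠N ≈ 12.60°
|D| = √(15375² + 15875²) ≈ 22100, ∠D ≈ 134.08°
|H| = 1145.6 / 22100 ≈ 0.051837
Gain = 20 log₁₀(0.051837) ≈ -25.71 dB
∠H = 12.60° − 134.08° = -121.48°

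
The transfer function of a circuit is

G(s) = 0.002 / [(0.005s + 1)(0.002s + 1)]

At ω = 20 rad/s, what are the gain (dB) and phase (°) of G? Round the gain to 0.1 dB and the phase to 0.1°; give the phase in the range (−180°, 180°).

At ω = 20 rad/s:
pole (1 + j20·0.005) = 1 + j0.1 → |·| ≈ 1.005, ∠ ≈ 5.71°
pole (1 + j20·0.002) = 1 + j0.04 → |·| ≈ 1.0008, ∠ ≈ 2.29°
|G| = 0.002 · 1 / (1.005 · 1.0008) ≈ 0.0019885
Gain = 20 log₁₀(0.0019885) ≈ -54.03 dB
∠G = (0°) − (5.71° + 2.29°) = -8.00°

-54.0 dB, -8.0°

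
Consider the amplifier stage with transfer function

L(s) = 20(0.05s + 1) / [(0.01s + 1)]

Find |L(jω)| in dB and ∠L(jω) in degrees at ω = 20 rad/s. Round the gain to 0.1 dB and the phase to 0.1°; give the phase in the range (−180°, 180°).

28.9 dB, 33.7°

At ω = 20 rad/s:
zero (1 + j20·0.05) = 1 + j1 → |·| ≈ 1.4142, ∠ ≈ 45.00°
pole (1 + j20·0.01) = 1 + j0.2 → |·| ≈ 1.0198, ∠ ≈ 11.31°
|L| = 20 · 1.4142 / (1.0198) ≈ 27.735
Gain = 20 log₁₀(27.735) ≈ 28.86 dB
∠L = (45.00°) − (11.31°) = 33.69°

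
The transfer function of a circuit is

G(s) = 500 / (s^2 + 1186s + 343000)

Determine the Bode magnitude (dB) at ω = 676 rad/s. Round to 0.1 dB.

-64.2 dB

Substitute s = j676:
Numerator: 500 = 500 + j0
Denominator: (j676)^2 + 1186(j676) + 343000 = -113976 + j801736
|N| = √(500² + 0²) ≈ 500, ∠N ≈ 0.00°
|D| = √(113976² + 801736²) ≈ 8.098e+05, ∠D ≈ 98.09°
|G| = 500 / 8.098e+05 ≈ 0.00061744
Gain = 20 log₁₀(0.00061744) ≈ -64.19 dB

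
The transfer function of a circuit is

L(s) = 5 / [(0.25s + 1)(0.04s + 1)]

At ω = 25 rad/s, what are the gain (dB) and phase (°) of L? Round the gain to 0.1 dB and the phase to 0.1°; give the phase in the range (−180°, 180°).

At ω = 25 rad/s:
pole (1 + j25·0.25) = 1 + j6.25 → |·| ≈ 6.3295, ∠ ≈ 80.91°
pole (1 + j25·0.04) = 1 + j1 → |·| ≈ 1.4142, ∠ ≈ 45.00°
|L| = 5 · 1 / (6.3295 · 1.4142) ≈ 0.55859
Gain = 20 log₁₀(0.55859) ≈ -5.06 dB
∠L = (0°) − (80.91° + 45.00°) = -125.91°

-5.1 dB, -125.9°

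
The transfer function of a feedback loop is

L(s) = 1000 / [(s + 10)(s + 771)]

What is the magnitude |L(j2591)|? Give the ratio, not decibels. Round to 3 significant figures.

At s = jω = j2591:
pole (s+10): 10 + j2591 → |·| = √(10²+2591²) = √6713381 ≈ 2591, ∠ = arctan(2591/10) ≈ 89.78°
pole (s+771): 771 + j2591 → |·| = √(771²+2591²) = √7307722 ≈ 2703.3, ∠ = arctan(2591/771) ≈ 73.43°
|L| = 1000 / 7.0043e+06 ≈ 0.00014277

0.000143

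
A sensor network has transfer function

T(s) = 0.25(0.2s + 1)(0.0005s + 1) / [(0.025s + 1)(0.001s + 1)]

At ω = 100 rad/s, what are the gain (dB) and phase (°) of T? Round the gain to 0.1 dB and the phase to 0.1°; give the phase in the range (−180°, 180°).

5.4 dB, 16.1°

At ω = 100 rad/s:
zero (1 + j100·0.2) = 1 + j20 → |·| ≈ 20.025, ∠ ≈ 87.14°
zero (1 + j100·0.0005) = 1 + j0.05 → |·| ≈ 1.0012, ∠ ≈ 2.86°
pole (1 + j100·0.025) = 1 + j2.5 → |·| ≈ 2.6926, ∠ ≈ 68.20°
pole (1 + j100·0.001) = 1 + j0.1 → |·| ≈ 1.005, ∠ ≈ 5.71°
|T| = 0.25 · 20.025 · 1.0012 / (2.6926 · 1.005) ≈ 1.8522
Gain = 20 log₁₀(1.8522) ≈ 5.35 dB
∠T = (87.14° + 2.86°) − (68.20° + 5.71°) = 16.09°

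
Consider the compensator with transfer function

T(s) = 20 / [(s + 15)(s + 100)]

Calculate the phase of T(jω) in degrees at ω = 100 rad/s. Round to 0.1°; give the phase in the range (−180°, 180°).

-126.5°

At s = jω = j100:
pole (s+15): 15 + j100 → |·| = √(15²+100²) = √10225 ≈ 101.12, ∠ = arctan(100/15) ≈ 81.47°
pole (s+100): 100 + j100 → |·| = √(100²+100²) = √20000 ≈ 141.42, ∠ = arctan(100/100) ≈ 45.00°
∠T = 0.00° − 126.47° = -126.47°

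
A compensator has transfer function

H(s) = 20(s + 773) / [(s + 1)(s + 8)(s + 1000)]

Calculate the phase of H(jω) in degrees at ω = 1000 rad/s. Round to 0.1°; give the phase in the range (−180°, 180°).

At s = jω = j1000:
zero (s+773): 773 + j1000 → |·| = √(773²+1000²) = √1597529 ≈ 1263.9, ∠ = arctan(1000/773) ≈ 52.30°
pole (s+1): 1 + j1000 → |·| = √(1²+1000²) = √1000001 ≈ 1000, ∠ = arctan(1000/1) ≈ 89.94°
pole (s+8): 8 + j1000 → |·| = √(8²+1000²) = √1000064 ≈ 1000, ∠ = arctan(1000/8) ≈ 89.54°
pole (s+1000): 1000 + j1000 → |·| = √(1000²+1000²) = √2000000 ≈ 1414.2, ∠ = arctan(1000/1000) ≈ 45.00°
∠H = 52.30° − 224.48° = -172.18°

-172.2°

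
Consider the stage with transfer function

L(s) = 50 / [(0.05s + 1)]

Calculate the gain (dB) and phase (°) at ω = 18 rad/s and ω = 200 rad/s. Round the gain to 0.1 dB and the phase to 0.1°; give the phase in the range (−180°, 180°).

ω = 18: 31.4 dB, -42.0°; ω = 200: 13.9 dB, -84.3°

At ω = 18 rad/s:
pole (1 + j18·0.05) = 1 + j0.9 → |·| ≈ 1.3454, ∠ ≈ 41.99°
|L| = 50 · 1 / (1.3454) ≈ 37.164
Gain = 20 log₁₀(37.164) ≈ 31.40 dB
∠L = (0°) − (41.99°) = -41.99°

At ω = 200 rad/s:
pole (1 + j200·0.05) = 1 + j10 → |·| ≈ 10.05, ∠ ≈ 84.29°
|L| = 50 · 1 / (10.05) ≈ 4.9751
Gain = 20 log₁₀(4.9751) ≈ 13.94 dB
∠L = (0°) − (84.29°) = -84.29°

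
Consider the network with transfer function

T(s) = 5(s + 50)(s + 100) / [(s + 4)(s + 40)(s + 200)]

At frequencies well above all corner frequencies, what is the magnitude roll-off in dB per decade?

-20 dB/decade

Each pole contributes −20 dB/decade at high frequency; each zero contributes +20 dB/decade.
Net: 2 zero(s) − 3 pole(s) → -20 dB/decade.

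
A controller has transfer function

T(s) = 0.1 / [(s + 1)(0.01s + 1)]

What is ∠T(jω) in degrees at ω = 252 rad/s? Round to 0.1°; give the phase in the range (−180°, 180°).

-158.1°

At ω = 252 rad/s:
pole (1 + j252·1) = 1 + j252 → |·| ≈ 252, ∠ ≈ 89.77°
pole (1 + j252·0.01) = 1 + j2.52 → |·| ≈ 2.7112, ∠ ≈ 68.36°
∠T = (0°) − (89.77° + 68.36°) = -158.13°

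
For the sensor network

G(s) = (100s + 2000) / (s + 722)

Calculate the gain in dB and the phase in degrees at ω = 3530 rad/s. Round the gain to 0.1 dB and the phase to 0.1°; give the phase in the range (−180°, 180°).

39.8 dB, 11.2°

Substitute s = j3530:
Numerator: 100(j3530) + 2000 = 2000 + j353000
Denominator: (j3530) + 722 = 722 + j3530
|N| = √(2000² + 353000²) ≈ 3.5301e+05, ∠N ≈ 89.68°
|D| = √(722² + 3530²) ≈ 3603.1, ∠D ≈ 78.44°
|G| = 3.5301e+05 / 3603.1 ≈ 97.974
Gain = 20 log₁₀(97.974) ≈ 39.82 dB
∠G = 89.68° − 78.44° = 11.24°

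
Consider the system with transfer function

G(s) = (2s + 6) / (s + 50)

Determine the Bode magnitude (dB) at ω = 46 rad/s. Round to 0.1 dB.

2.7 dB

Substitute s = j46:
Numerator: 2(j46) + 6 = 6 + j92
Denominator: (j46) + 50 = 50 + j46
|N| = √(6² + 92²) ≈ 92.195, ∠N ≈ 86.27°
|D| = √(50² + 46²) ≈ 67.941, ∠D ≈ 42.61°
|G| = 92.195 / 67.941 ≈ 1.357
Gain = 20 log₁₀(1.357) ≈ 2.65 dB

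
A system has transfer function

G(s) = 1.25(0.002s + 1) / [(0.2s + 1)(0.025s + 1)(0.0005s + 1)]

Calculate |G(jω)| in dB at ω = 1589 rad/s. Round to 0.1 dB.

-71.8 dB

At ω = 1589 rad/s:
zero (1 + j1589·0.002) = 1 + j3.178 → |·| ≈ 3.3316, ∠ ≈ 72.53°
pole (1 + j1589·0.2) = 1 + j317.8 → |·| ≈ 317.8, ∠ ≈ 89.82°
pole (1 + j1589·0.025) = 1 + j39.725 → |·| ≈ 39.738, ∠ ≈ 88.56°
pole (1 + j1589·0.0005) = 1 + j0.7945 → |·| ≈ 1.2772, ∠ ≈ 38.47°
|G| = 1.25 · 3.3316 / (317.8 · 39.738 · 1.2772) ≈ 0.00025819
Gain = 20 log₁₀(0.00025819) ≈ -71.76 dB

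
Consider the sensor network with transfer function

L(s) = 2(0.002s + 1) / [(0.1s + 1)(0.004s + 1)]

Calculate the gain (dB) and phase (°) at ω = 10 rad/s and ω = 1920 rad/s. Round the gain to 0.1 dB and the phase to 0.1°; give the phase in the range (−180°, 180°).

At ω = 10 rad/s:
zero (1 + j10·0.002) = 1 + j0.02 → |·| ≈ 1.0002, ∠ ≈ 1.15°
pole (1 + j10·0.1) = 1 + j1 → |·| ≈ 1.4142, ∠ ≈ 45.00°
pole (1 + j10·0.004) = 1 + j0.04 → |·| ≈ 1.0008, ∠ ≈ 2.29°
|L| = 2 · 1.0002 / (1.4142 · 1.0008) ≈ 1.4134
Gain = 20 log₁₀(1.4134) ≈ 3.01 dB
∠L = (1.15°) − (45.00° + 2.29°) = -46.14°

At ω = 1920 rad/s:
zero (1 + j1920·0.002) = 1 + j3.84 → |·| ≈ 3.9681, ∠ ≈ 75.40°
pole (1 + j1920·0.1) = 1 + j192 → |·| ≈ 192, ∠ ≈ 89.70°
pole (1 + j1920·0.004) = 1 + j7.68 → |·| ≈ 7.7448, ∠ ≈ 82.58°
|L| = 2 · 3.9681 / (192 · 7.7448) ≈ 0.005337
Gain = 20 log₁₀(0.005337) ≈ -45.45 dB
∠L = (75.40°) − (89.70° + 82.58°) = -96.88°

ω = 10: 3.0 dB, -46.1°; ω = 1920: -45.5 dB, -96.9°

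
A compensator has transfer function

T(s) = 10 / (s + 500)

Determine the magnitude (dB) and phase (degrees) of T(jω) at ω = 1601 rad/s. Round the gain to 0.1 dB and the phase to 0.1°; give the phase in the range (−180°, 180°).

-44.5 dB, -72.7°

At s = jω = j1601:
pole (s+500): 500 + j1601 → |·| = √(500²+1601²) = √2813201 ≈ 1677.3, ∠ = arctan(1601/500) ≈ 72.66°
|T| = 10 / 1677.3 ≈ 0.005962
Gain = 20 log₁₀(0.005962) ≈ -44.49 dB
∠T = 0.00° − 72.66° = -72.66°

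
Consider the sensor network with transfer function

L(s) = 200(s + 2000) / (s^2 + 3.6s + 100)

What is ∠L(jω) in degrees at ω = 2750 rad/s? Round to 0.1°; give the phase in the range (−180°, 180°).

-126.0°

At s = jω = j2750:
zero (s+2000): 2000 + j2750 → |·| = √(2000²+2750²) = √11562500 ≈ 3400.4, ∠ = arctan(2750/2000) ≈ 53.97°
quadratic: (j2750)² + 3.6·j2750 + 100 = -7562400 + j9900 → |·| ≈ 7.5624e+06, ∠ ≈ 179.92°
∠L = 53.97° − 179.92° = -125.95°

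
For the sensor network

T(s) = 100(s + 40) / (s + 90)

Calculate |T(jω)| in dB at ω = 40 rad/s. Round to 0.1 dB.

35.2 dB

At s = jω = j40:
zero (s+40): 40 + j40 → |·| = √(40²+40²) = √3200 ≈ 56.569, ∠ = arctan(40/40) ≈ 45.00°
pole (s+90): 90 + j40 → |·| = √(90²+40²) = √9700 ≈ 98.489, ∠ = arctan(40/90) ≈ 23.96°
|T| = 100 · 56.569 / 98.489 ≈ 57.437
Gain = 20 log₁₀(57.437) ≈ 35.18 dB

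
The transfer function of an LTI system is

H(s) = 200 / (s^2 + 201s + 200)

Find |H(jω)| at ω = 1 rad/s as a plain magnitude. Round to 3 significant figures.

Substitute s = j1:
Numerator: 200 = 200 + j0
Denominator: (j1)^2 + 201(j1) + 200 = 199 + j201
|N| = √(200² + 0²) ≈ 200, ∠N ≈ 0.00°
|D| = √(199² + 201²) ≈ 282.85, ∠D ≈ 45.29°
|H| = 200 / 282.85 ≈ 0.70709

0.707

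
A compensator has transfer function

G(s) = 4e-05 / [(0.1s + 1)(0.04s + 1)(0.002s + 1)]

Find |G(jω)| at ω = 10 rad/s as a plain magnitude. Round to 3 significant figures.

At ω = 10 rad/s:
pole (1 + j10·0.1) = 1 + j1 → |·| ≈ 1.4142, ∠ ≈ 45.00°
pole (1 + j10·0.04) = 1 + j0.4 → |·| ≈ 1.077, ∠ ≈ 21.80°
pole (1 + j10·0.002) = 1 + j0.02 → |·| ≈ 1.0002, ∠ ≈ 1.15°
|G| = 4e-05 · 1 / (1.4142 · 1.077 · 1.0002) ≈ 2.6257e-05

2.63e-05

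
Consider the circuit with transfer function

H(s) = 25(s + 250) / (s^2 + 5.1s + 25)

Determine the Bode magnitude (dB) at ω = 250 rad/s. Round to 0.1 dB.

-17.0 dB

At s = jω = j250:
zero (s+250): 250 + j250 → |·| = √(250²+250²) = √125000 ≈ 353.55, ∠ = arctan(250/250) ≈ 45.00°
quadratic: (j250)² + 5.1·j250 + 25 = -62475 + j1275 → |·| ≈ 62488, ∠ ≈ 178.83°
|H| = 25 · 353.55 / 62488 ≈ 0.14145
Gain = 20 log₁₀(0.14145) ≈ -16.99 dB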